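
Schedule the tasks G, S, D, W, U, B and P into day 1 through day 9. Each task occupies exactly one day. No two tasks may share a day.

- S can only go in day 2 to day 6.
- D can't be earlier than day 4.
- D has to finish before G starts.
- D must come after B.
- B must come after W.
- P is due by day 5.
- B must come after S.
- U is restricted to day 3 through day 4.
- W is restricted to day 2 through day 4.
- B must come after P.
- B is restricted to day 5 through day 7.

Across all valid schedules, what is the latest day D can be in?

day 8

D is available from day 4; precedence pushes D to at least day 6; downstream work caps D at day 8.
D at day 8 is achievable: B -> day 5, D -> day 8, P -> day 1, U -> day 3, S -> day 4, G -> day 9, W -> day 2.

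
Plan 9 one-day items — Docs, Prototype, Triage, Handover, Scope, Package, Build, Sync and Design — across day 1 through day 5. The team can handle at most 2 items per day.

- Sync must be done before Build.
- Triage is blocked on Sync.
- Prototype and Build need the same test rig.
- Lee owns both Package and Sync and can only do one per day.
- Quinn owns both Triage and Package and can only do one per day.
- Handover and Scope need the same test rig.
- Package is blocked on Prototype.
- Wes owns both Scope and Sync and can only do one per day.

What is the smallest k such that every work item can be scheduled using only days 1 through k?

5

The precedence chain requires at least 2 distinct days.
With at most 2 per day and 9 work items, at least 5 days are needed.
5 works (last occupied day: day 5): for example Build -> day 2, Prototype -> day 1, Package -> day 3, Design -> day 4, Triage -> day 2, Docs -> day 3, Scope -> day 5, Sync -> day 1, Handover -> day 4.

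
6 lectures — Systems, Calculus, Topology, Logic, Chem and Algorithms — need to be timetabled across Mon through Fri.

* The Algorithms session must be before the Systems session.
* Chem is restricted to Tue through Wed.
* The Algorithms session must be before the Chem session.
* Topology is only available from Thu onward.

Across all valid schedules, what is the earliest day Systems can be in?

Precedence pushes Systems to at least Tue.
Systems at Tue is achievable: Systems=Tue, Algorithms=Mon, Calculus=Mon, Logic=Mon, Chem=Tue, Topology=Thu.

Tue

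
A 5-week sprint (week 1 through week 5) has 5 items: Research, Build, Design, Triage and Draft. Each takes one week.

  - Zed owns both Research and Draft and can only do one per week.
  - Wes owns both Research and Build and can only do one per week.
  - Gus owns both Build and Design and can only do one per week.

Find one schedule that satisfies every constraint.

Draft in week 2; Build in week 2; Research in week 1; Design in week 1; Triage in week 1

Checking: Build(week 2) != Design(week 1); Research(week 1) != Build(week 2); Research(week 1) != Draft(week 2).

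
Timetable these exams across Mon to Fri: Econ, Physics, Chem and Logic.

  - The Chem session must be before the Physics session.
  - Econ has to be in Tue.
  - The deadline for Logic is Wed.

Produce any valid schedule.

Econ=Tue; Chem=Mon; Physics=Tue; Logic=Mon

Checking: Chem(Mon) before Physics(Tue); Logic=Mon in [Mon,Wed]; Econ=Tue in [Tue,Tue].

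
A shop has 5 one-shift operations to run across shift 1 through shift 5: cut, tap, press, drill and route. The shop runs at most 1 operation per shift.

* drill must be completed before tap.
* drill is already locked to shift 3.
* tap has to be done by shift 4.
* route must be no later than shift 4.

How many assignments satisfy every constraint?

4

Enumerating: route=shift 1, press=shift 5, drill=shift 3, cut=shift 2, tap=shift 4 | route -> shift 1; tap -> shift 4; drill -> shift 3; press -> shift 2; cut -> shift 5 | drill -> shift 3; press -> shift 5; cut -> shift 1; tap -> shift 4; route -> shift 2 | press -> shift 1; cut -> shift 5; route -> shift 2; drill -> shift 3; tap -> shift 4.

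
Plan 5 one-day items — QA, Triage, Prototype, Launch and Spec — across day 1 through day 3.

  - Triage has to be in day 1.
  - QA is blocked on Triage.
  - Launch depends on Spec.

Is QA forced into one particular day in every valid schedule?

No

QA can be day 2 (e.g. QA=day 2, Spec=day 1, Prototype=day 1, Triage=day 1, Launch=day 2) or day 3 (e.g. Prototype=day 1, Launch=day 2, Spec=day 1, QA=day 3, Triage=day 1).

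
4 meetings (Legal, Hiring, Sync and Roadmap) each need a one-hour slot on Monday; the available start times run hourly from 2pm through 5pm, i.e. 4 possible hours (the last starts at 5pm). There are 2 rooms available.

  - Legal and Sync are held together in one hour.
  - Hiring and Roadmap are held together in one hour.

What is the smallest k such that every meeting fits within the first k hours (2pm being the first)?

2 hours

With at most 2 per hour and 4 meetings, at least 2 hours are needed.
2 works (last occupied hour: 3pm): for example Sync in 2pm; Roadmap in 3pm; Hiring in 3pm; Legal in 2pm.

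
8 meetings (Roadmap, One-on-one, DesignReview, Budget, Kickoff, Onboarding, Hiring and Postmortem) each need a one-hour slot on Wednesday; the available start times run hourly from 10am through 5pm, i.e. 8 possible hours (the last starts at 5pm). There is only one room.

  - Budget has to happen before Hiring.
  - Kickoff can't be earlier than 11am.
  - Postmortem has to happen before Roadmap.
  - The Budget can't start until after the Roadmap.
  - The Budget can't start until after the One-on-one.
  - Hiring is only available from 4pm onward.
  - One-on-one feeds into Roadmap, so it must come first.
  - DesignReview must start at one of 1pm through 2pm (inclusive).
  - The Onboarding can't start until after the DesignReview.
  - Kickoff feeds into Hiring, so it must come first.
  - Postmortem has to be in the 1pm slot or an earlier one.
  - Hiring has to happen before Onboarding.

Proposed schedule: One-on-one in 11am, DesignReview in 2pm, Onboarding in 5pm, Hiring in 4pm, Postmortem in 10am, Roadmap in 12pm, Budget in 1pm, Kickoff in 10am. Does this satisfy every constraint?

Invalid. Kickoff can't be earlier than 11am.

Kickoff can't be earlier than 11am — violated.
Postmortem has to be in the 1pm slot or an earlier one — holds.
The Budget can't start until after the One-on-one — holds.
Budget has to happen before Hiring — holds.
Hiring has to happen before Onboarding — holds.
The Onboarding can't start until after the DesignReview — holds.
There is only one room — violated.
Kickoff feeds into Hiring, so it must come first — holds.
Postmortem has to happen before Roadmap — holds.
The Budget can't start until after the Roadmap — holds.
DesignReview must start at one of 1pm through 2pm (inclusive) — holds.
One-on-one feeds into Roadmap, so it must come first — holds.
Hiring is only available from 4pm onward — holds.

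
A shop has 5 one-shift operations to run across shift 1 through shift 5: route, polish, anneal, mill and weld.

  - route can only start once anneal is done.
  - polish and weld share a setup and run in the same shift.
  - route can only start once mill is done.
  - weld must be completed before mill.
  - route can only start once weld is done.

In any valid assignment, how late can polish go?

shift 3

Polish must be in the same shift as weld, which can't be after shift 3, so polish is at most shift 3.
polish at shift 3 is achievable: route -> shift 5; polish -> shift 3; weld -> shift 3; mill -> shift 4; anneal -> shift 1.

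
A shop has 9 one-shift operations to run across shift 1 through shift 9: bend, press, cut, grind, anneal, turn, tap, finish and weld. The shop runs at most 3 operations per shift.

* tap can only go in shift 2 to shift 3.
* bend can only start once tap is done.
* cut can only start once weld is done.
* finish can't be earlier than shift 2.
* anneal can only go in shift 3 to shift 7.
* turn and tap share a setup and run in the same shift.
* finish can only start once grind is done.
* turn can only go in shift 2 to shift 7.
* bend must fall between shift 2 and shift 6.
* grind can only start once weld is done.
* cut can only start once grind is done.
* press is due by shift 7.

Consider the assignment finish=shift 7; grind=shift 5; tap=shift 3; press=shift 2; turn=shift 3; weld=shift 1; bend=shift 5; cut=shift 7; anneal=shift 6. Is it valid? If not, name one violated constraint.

Valid

grind can only start once weld is done — holds.
press is due by shift 7 — holds.
cut can only start once weld is done — holds.
anneal can only go in shift 3 to shift 7 — holds.
bend must fall between shift 2 and shift 6 — holds.
finish can't be earlier than shift 2 — holds.
bend can only start once tap is done — holds.
cut can only start once grind is done — holds.
The shop runs at most 3 operations per shift — holds.
turn can only go in shift 2 to shift 7 — holds.
tap can only go in shift 2 to shift 3 — holds.
finish can only start once grind is done — holds.
turn and tap share a setup and run in the same shift — holds.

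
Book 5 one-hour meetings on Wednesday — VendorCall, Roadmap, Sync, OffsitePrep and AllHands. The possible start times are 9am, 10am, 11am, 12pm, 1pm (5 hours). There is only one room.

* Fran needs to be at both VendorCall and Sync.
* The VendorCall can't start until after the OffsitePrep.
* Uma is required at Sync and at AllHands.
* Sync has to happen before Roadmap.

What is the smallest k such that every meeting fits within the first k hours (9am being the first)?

The precedence chain requires at least 2 distinct hours.
With at most 1 per hour and 5 meetings, at least 5 hours are needed.
5 works (last occupied hour: 1pm): for example Roadmap in 12pm; Sync in 11am; AllHands in 1pm; OffsitePrep in 9am; VendorCall in 10am.

5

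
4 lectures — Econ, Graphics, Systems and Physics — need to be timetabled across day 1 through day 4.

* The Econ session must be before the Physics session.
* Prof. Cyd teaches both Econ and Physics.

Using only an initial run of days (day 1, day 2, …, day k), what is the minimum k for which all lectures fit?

The precedence chain requires at least 2 distinct days.
2 works (last occupied day: day 2): for example Graphics=day 1; Physics=day 2; Econ=day 1; Systems=day 1.

2 days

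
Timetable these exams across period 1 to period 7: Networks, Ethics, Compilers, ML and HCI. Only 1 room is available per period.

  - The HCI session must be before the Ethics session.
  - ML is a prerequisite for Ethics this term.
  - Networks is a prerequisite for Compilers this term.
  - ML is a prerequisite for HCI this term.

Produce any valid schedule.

Networks -> period 4, ML -> period 1, HCI -> period 2, Compilers -> period 5, Ethics -> period 3

Checking: ML(period 1) before Ethics(period 3); Networks(period 4) before Compilers(period 5); ML(period 1) before HCI(period 2); HCI(period 2) before Ethics(period 3); max 1 per period (cap 1).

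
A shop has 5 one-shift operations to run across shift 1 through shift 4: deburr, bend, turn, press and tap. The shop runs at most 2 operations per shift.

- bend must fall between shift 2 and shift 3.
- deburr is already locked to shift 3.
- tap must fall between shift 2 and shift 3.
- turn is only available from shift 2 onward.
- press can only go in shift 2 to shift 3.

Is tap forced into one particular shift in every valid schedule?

tap can be shift 2 (e.g. bend -> shift 2; turn -> shift 4; deburr -> shift 3; tap -> shift 2; press -> shift 3) or shift 3 (e.g. deburr=shift 3, press=shift 2, turn=shift 4, tap=shift 3, bend=shift 2).

No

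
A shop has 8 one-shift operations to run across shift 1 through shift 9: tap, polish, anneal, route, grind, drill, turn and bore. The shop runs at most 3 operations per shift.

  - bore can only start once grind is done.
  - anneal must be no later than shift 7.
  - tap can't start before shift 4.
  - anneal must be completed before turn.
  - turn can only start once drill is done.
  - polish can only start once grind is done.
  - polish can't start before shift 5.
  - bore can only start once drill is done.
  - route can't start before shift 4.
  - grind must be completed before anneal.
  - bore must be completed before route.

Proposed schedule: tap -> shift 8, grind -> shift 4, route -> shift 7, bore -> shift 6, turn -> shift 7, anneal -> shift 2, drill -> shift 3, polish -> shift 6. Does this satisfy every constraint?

No — it violates: grind must be completed before anneal

turn can only start once drill is done — holds.
anneal must be completed before turn — holds.
polish can't start before shift 5 — holds.
tap can't start before shift 4 — holds.
bore can only start once grind is done — holds.
route can't start before shift 4 — holds.
anneal must be no later than shift 7 — holds.
bore must be completed before route — holds.
grind must be completed before anneal — violated.
The shop runs at most 3 operations per shift — holds.
polish can only start once grind is done — holds.
bore can only start once drill is done — holds.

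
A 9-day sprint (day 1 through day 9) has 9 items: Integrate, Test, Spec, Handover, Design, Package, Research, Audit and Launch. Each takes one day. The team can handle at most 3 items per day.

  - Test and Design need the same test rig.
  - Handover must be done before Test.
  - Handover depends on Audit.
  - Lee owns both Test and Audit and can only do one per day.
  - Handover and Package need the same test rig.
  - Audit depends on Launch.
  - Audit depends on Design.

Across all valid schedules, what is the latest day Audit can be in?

Precedence pushes Audit to at least day 2; downstream work caps Audit at day 7.
Audit at day 7 is achievable: Design=day 1; Research=day 2; Package=day 2; Spec=day 2; Integrate=day 1; Launch=day 1; Audit=day 7; Handover=day 8; Test=day 9.

day 7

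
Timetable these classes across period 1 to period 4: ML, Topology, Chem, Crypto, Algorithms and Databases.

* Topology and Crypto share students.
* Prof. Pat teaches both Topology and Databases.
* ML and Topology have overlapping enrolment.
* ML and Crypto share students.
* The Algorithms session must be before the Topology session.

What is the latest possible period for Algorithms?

Downstream work caps Algorithms at period 3.
Algorithms at period 3 is achievable: Algorithms -> period 3; Topology -> period 4; Crypto -> period 2; ML -> period 1; Chem -> period 1; Databases -> period 1.

period 3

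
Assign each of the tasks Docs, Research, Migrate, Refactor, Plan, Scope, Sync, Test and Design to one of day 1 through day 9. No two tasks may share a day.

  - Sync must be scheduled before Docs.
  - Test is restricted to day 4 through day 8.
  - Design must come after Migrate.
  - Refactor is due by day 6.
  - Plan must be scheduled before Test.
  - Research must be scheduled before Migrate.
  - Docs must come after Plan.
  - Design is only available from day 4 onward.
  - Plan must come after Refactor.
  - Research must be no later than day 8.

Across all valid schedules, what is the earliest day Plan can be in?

Precedence pushes Plan to at least day 2; downstream work caps Plan at day 7.
Plan at day 2 is achievable: Docs in day 8; Plan in day 2; Research in day 3; Test in day 4; Sync in day 7; Scope in day 9; Design in day 6; Migrate in day 5; Refactor in day 1.

day 2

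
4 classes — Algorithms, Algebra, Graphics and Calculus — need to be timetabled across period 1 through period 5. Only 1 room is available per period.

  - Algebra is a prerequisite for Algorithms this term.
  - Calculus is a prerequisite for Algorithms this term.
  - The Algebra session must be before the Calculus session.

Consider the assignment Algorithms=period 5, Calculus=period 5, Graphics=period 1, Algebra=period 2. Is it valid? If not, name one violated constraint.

The Algebra session must be before the Calculus session — holds.
Only 1 room is available per period — violated.
Calculus is a prerequisite for Algorithms this term — violated.
Algebra is a prerequisite for Algorithms this term — holds.

No — it violates: Only 1 room is available per period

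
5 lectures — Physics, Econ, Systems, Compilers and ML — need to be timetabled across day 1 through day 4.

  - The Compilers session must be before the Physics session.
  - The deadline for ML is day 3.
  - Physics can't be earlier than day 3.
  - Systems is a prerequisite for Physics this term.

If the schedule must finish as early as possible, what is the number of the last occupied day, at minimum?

The precedence chain requires at least 2 distinct days.
Physics can't be placed before day 3, so the schedule must run through at least day 3.
3 works (last occupied day: day 3): for example Physics=day 3, ML=day 1, Compilers=day 1, Econ=day 1, Systems=day 1.

day 3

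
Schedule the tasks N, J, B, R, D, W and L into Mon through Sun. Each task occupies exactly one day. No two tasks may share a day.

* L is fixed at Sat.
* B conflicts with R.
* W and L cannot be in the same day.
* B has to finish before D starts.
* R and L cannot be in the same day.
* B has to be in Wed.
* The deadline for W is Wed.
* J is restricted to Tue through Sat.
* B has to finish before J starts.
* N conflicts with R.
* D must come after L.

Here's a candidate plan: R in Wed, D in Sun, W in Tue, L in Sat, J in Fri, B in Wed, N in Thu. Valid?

W and L cannot be in the same day — holds.
No two tasks may share a day — violated.
B conflicts with R — violated.
B has to be in Wed — holds.
B has to finish before J starts — holds.
L is fixed at Sat — holds.
D must come after L — holds.
B has to finish before D starts — holds.
N conflicts with R — holds.
J is restricted to Tue through Sat — holds.
The deadline for W is Wed — holds.
R and L cannot be in the same day — holds.

No. B conflicts with R is not satisfied.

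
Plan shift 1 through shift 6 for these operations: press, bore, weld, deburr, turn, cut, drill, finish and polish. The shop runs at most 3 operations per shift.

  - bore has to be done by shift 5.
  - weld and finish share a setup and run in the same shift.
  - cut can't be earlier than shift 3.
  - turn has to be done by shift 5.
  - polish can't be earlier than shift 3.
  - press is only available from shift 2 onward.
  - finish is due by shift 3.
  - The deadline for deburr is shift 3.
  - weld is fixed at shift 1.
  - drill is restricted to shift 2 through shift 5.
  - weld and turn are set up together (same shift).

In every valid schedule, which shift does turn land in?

Turn's own window allows nothing later than shift 5; turn must be in the same shift as weld, which can't be after shift 1, so turn is at most shift 1.
So turn is pinned to shift 1.

shift 1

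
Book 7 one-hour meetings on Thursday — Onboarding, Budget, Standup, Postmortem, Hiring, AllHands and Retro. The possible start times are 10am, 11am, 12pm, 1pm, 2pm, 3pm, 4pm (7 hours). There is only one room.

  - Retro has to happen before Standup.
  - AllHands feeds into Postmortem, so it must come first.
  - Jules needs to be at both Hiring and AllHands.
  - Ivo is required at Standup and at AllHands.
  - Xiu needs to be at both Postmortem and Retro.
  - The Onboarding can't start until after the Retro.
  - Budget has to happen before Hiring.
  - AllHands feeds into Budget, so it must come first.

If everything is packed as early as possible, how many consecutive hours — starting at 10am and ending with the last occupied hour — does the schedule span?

The precedence chain requires at least 3 distinct hours.
With at most 1 per hour and 7 meetings, at least 7 hours are needed.
7 works (last occupied hour: 4pm): for example Retro -> 12pm; Onboarding -> 1pm; Standup -> 2pm; Budget -> 11am; Hiring -> 4pm; AllHands -> 10am; Postmortem -> 3pm.

7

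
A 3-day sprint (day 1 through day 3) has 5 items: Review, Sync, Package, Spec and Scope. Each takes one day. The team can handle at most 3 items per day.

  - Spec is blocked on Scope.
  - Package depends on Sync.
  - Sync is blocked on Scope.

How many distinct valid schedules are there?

Splitting on Review: it can be day 1 (2), day 2 (2), day 3 (2). Listing each branch's schedules as (Sync, Package, Spec, Scope) by day number:
Review=day 1: (2,3,2,1) (2,3,3,1) — 2.
Review=day 2: (2,3,2,1) (2,3,3,1) — 2.
Review=day 3: (2,3,2,1) (2,3,3,1) — 2.
Summing: 2 + 2 + 2 = 6.

6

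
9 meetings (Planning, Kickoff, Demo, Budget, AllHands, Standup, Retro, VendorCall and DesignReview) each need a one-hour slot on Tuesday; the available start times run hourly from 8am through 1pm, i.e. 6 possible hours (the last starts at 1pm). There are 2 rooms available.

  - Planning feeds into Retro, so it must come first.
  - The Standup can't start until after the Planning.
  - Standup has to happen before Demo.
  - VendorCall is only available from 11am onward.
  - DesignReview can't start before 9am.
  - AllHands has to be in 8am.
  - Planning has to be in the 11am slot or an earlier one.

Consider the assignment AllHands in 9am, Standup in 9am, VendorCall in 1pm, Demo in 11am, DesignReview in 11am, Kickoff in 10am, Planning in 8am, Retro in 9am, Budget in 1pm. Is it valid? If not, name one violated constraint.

The Standup can't start until after the Planning — holds.
VendorCall is only available from 11am onward — holds.
There are 2 rooms available — violated.
Planning has to be in the 11am slot or an earlier one — holds.
Planning feeds into Retro, so it must come first — holds.
AllHands has to be in 8am — violated.
Standup has to happen before Demo — holds.
DesignReview can't start before 9am — holds.

Invalid. AllHands has to be in 8am.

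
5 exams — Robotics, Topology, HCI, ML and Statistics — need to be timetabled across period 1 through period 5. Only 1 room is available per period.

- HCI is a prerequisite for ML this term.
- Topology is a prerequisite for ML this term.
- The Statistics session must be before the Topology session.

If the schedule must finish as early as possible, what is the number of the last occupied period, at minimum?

5

The precedence chain requires at least 3 distinct periods.
With at most 1 per period and 5 exams, at least 5 periods are needed.
5 works (last occupied period: period 5): for example Topology=period 2, Robotics=period 5, HCI=period 3, Statistics=period 1, ML=period 4.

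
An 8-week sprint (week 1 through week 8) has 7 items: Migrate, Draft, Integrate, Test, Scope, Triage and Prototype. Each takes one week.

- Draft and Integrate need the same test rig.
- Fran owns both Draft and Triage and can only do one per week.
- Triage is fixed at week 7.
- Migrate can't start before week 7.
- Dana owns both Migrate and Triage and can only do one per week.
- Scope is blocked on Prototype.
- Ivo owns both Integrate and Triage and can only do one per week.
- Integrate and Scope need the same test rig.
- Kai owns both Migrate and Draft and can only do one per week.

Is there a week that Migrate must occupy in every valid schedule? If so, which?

week 8

Migrate's window is week 7–week 8.
Triage is fixed at week 7, and Migrate can't share a week with Triage.
So Migrate must be week 8.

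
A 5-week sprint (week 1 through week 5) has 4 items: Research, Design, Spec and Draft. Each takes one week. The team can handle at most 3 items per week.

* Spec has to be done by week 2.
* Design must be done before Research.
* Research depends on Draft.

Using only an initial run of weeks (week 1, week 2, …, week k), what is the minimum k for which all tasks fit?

2 weeks

The precedence chain requires at least 2 distinct weeks.
With at most 3 per week and 4 tasks, at least 2 weeks are needed.
2 works (last occupied week: week 2): for example Design=week 1; Spec=week 1; Draft=week 1; Research=week 2.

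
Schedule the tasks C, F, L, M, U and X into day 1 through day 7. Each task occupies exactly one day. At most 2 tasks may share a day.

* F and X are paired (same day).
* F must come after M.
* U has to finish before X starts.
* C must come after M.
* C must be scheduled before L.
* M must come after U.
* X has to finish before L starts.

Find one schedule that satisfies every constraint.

U in day 1, F in day 4, C in day 3, L in day 5, X in day 4, M in day 2

Checking: M(day 2) before C(day 3); C(day 3) before L(day 5); X(day 4) before L(day 5); U(day 1) before X(day 4); M(day 2) before F(day 4); U(day 1) before M(day 2); F = X = day 4; max 2 per day (cap 2).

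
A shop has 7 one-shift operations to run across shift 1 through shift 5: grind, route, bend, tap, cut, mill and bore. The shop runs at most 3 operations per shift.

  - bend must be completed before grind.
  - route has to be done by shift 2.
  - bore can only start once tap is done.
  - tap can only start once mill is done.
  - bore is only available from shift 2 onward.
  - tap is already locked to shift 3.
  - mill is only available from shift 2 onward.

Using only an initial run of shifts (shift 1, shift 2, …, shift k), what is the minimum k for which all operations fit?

The precedence chain requires at least 3 distinct shifts.
With at most 3 per shift and 7 operations, at least 3 shifts are needed.
Propagating the time windows through the other constraints, bore can't land before shift 4, so the schedule must run through at least shift 4.
4 works (last occupied shift: shift 4): for example bend -> shift 1; route -> shift 1; mill -> shift 2; grind -> shift 2; bore -> shift 4; cut -> shift 1; tap -> shift 3.

4 shifts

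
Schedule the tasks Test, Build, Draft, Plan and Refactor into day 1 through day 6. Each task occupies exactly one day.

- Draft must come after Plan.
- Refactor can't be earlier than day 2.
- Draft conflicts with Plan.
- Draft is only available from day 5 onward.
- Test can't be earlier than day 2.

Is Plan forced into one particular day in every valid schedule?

No

Plan can be day 1 (e.g. Refactor -> day 2, Draft -> day 5, Test -> day 2, Plan -> day 1, Build -> day 1) or day 2 (e.g. Refactor=day 2; Test=day 2; Draft=day 5; Build=day 1; Plan=day 2).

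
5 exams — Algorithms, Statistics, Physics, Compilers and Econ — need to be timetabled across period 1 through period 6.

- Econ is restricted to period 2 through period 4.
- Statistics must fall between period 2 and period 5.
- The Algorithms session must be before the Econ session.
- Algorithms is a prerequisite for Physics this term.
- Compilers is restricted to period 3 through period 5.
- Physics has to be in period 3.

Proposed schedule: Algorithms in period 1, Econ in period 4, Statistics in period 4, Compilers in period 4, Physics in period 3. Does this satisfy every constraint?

Yes, all constraints hold

The Algorithms session must be before the Econ session — holds.
Physics has to be in period 3 — holds.
Algorithms is a prerequisite for Physics this term — holds.
Statistics must fall between period 2 and period 5 — holds.
Econ is restricted to period 2 through period 4 — holds.
Compilers is restricted to period 3 through period 5 — holds.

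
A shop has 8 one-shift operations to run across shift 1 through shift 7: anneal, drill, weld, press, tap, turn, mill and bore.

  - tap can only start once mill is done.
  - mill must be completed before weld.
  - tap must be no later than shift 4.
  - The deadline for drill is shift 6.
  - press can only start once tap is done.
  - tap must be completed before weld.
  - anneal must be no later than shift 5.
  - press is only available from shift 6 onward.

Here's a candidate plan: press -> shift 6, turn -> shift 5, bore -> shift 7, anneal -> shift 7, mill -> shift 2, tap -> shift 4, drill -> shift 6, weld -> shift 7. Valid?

press is only available from shift 6 onward — holds.
The deadline for drill is shift 6 — holds.
tap must be completed before weld — holds.
tap must be no later than shift 4 — holds.
tap can only start once mill is done — holds.
anneal must be no later than shift 5 — violated.
mill must be completed before weld — holds.
press can only start once tap is done — holds.

Invalid. anneal must be no later than shift 5.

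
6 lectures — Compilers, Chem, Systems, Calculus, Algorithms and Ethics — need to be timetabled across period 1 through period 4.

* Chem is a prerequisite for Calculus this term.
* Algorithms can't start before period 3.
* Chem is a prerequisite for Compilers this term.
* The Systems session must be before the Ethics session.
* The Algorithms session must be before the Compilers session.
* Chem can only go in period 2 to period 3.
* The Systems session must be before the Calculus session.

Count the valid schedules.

17

Splitting on Chem: it can be period 2 (11), period 3 (6). Listing each branch's schedules as (Compilers, Systems, Calculus, Algorithms, Ethics) by period number:
Chem=period 2: (4,1,3,3,2) (4,1,3,3,3) (4,1,3,3,4) (4,1,4,3,2) (4,1,4,3,3) (4,1,4,3,4) (4,2,3,3,3) (4,2,3,3,4) (4,2,4,3,3) (4,2,4,3,4) (4,3,4,3,4) — 11.
Chem=period 3: (4,1,4,3,2) (4,1,4,3,3) (4,1,4,3,4) (4,2,4,3,3) (4,2,4,3,4) (4,3,4,3,4) — 6.
Summing: 11 + 6 = 17.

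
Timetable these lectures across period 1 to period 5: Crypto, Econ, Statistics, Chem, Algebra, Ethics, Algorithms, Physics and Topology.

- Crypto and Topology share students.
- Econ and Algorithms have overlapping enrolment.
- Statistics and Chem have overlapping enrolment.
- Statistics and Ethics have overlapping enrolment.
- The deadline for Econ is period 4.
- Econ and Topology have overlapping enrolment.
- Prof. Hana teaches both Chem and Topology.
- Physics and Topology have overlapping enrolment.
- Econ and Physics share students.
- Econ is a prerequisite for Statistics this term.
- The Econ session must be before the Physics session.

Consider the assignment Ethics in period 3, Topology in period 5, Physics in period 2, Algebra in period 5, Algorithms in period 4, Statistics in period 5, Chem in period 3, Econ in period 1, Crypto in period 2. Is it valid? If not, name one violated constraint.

Yes, all constraints hold

Statistics and Chem have overlapping enrolment — holds.
Econ and Algorithms have overlapping enrolment — holds.
Statistics and Ethics have overlapping enrolment — holds.
Econ and Topology have overlapping enrolment — holds.
Econ and Physics share students — holds.
Crypto and Topology share students — holds.
Physics and Topology have overlapping enrolment — holds.
The Econ session must be before the Physics session — holds.
Econ is a prerequisite for Statistics this term — holds.
The deadline for Econ is period 4 — holds.
Prof. Hana teaches both Chem and Topology — holds.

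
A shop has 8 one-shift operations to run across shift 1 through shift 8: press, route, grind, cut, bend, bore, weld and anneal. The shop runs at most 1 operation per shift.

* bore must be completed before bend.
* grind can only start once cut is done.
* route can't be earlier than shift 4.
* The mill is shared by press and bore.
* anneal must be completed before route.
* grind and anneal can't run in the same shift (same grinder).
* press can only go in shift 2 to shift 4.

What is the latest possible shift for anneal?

shift 7

Downstream work caps anneal at shift 7.
anneal at shift 7 is achievable: anneal=shift 7; bore=shift 4; press=shift 2; bend=shift 5; route=shift 8; grind=shift 3; cut=shift 1; weld=shift 6.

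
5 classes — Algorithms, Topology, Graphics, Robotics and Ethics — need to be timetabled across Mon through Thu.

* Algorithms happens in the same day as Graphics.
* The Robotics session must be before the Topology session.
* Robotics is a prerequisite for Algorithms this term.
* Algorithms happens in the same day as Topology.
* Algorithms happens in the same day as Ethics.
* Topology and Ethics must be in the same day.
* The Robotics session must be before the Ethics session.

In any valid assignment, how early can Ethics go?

Tue

Precedence pushes Ethics to at least Tue.
Ethics at Tue is achievable: Robotics=Mon; Algorithms=Tue; Ethics=Tue; Graphics=Tue; Topology=Tue.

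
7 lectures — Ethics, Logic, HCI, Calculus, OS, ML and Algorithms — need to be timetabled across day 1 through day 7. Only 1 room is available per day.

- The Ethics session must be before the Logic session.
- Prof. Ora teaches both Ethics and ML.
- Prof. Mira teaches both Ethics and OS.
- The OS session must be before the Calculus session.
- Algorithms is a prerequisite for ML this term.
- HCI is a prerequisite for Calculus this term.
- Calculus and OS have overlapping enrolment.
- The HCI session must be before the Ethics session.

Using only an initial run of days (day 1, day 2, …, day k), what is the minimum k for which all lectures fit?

The precedence chain requires at least 3 distinct days.
With at most 1 per day and 7 lectures, at least 7 days are needed.
7 works (last occupied day: day 7): for example ML -> day 7, OS -> day 3, Ethics -> day 2, HCI -> day 1, Calculus -> day 4, Algorithms -> day 6, Logic -> day 5.

7 days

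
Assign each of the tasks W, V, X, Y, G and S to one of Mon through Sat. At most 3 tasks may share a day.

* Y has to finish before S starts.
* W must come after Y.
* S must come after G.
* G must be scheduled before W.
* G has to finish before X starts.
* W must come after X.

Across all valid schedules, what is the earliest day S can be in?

Precedence pushes S to at least Tue.
S at Tue is achievable: V=Mon, X=Tue, S=Tue, W=Wed, Y=Mon, G=Mon.

Tue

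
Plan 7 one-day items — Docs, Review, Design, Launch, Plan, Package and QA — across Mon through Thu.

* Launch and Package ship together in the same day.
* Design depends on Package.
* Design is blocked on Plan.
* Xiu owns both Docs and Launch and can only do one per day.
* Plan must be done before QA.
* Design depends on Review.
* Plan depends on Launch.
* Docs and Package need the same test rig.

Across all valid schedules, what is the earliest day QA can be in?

Wed

Precedence pushes QA to at least Wed.
QA at Wed is achievable: Plan in Tue, Package in Mon, Design in Wed, QA in Wed, Docs in Tue, Review in Mon, Launch in Mon.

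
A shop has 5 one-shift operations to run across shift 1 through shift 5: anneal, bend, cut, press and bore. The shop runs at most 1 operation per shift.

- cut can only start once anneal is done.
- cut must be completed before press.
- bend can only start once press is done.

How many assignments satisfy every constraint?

5

Splitting on anneal: it can be shift 1 (4), shift 2 (1). Listing each branch's schedules as (bend, cut, press, bore) by shift number:
anneal=shift 1: (4,2,3,5) (5,2,3,4) (5,2,4,3) (5,3,4,2) — 4.
anneal=shift 2: (5,3,4,1) — 1.
Summing: 4 + 1 = 5.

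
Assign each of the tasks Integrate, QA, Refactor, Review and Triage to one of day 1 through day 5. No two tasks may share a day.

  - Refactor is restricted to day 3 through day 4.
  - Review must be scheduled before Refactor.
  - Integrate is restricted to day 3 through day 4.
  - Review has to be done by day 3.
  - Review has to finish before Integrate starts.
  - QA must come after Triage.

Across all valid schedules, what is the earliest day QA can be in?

day 5

Precedence pushes QA to at least day 2.
QA at day 5 is achievable: Refactor=day 4; Review=day 1; Triage=day 2; Integrate=day 3; QA=day 5.
Nothing earlier works — the capacity limit rule out every day before day 5.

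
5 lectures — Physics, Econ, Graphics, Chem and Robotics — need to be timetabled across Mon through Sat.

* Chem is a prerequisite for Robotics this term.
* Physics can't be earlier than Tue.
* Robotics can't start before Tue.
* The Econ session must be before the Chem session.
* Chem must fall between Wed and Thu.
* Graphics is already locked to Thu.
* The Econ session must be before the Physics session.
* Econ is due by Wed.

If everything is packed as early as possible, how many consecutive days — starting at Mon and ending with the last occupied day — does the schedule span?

4 days

The precedence chain requires at least 3 distinct days.
Graphics can't be placed before Thu — that is day 4 counting from Mon — so the schedule must run through at least 4 days.
4 works (last occupied day: Thu): for example Robotics=Thu; Chem=Wed; Econ=Mon; Graphics=Thu; Physics=Tue.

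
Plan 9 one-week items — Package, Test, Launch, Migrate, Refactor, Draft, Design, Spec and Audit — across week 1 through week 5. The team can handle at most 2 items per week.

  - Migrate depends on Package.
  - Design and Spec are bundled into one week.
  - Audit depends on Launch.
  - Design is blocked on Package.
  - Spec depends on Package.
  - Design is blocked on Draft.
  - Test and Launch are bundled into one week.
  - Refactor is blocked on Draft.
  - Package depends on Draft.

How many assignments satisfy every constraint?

15

Splitting on Package: it can be week 2 (3), week 3 (12). Listing each branch's schedules as (Test, Launch, Migrate, Refactor, Draft, Design, Spec, Audit) by week number:
Package=week 2: (3,3,4,2,1,5,5,4) (3,3,5,2,1,4,4,5) (4,4,5,2,1,3,3,5) — 3.
Package=week 3: (1,1,4,3,2,5,5,2) (1,1,4,3,2,5,5,4) (1,1,4,4,2,5,5,2) (1,1,4,4,2,5,5,3) (1,1,5,3,2,4,4,2) (1,1,5,3,2,4,4,5) (1,1,5,5,2,4,4,2) (1,1,5,5,2,4,4,3) (2,2,4,3,1,5,5,4) (2,2,4,4,1,5,5,3) (2,2,5,3,1,4,4,5) (2,2,5,5,1,4,4,3) — 12.
Summing: 3 + 12 = 15.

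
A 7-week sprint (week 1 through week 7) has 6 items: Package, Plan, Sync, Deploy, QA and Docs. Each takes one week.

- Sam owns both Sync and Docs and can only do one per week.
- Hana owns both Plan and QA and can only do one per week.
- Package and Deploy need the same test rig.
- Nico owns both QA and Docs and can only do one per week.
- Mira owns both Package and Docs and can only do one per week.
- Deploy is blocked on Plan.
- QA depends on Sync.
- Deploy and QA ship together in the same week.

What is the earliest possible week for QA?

week 2

Precedence pushes QA to at least week 2.
QA at week 2 is achievable: Sync -> week 1, Plan -> week 1, Docs -> week 3, QA -> week 2, Deploy -> week 2, Package -> week 1.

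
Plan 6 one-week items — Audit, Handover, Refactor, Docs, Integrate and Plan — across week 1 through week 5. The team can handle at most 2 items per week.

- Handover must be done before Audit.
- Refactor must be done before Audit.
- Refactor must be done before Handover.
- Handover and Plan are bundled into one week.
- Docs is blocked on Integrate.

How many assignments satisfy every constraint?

Splitting on Audit: it can be week 3 (6), week 4 (18), week 5 (36). Listing each branch's schedules as (Handover, Refactor, Docs, Integrate, Plan) by week number:
Audit=week 3: (2,1,3,1,2) (2,1,4,1,2) (2,1,4,3,2) (2,1,5,1,2) (2,1,5,3,2) (2,1,5,4,2) — 6.
Audit=week 4: (2,1,3,1,2) (2,1,4,1,2) (2,1,4,3,2) (2,1,5,1,2) (2,1,5,3,2) (2,1,5,4,2) (3,1,2,1,3) (3,1,4,1,3) (3,1,4,2,3) (3,1,5,1,3) (3,1,5,2,3) (3,1,5,4,3) (3,2,2,1,3) (3,2,4,1,3) (3,2,4,2,3) (3,2,5,1,3) (3,2,5,2,3) (3,2,5,4,3) — 18.
Audit=week 5: (2,1,3,1,2) (2,1,4,1,2) (2,1,4,3,2) (2,1,5,1,2) (2,1,5,3,2) (2,1,5,4,2) (3,1,2,1,3) (3,1,4,1,3) (3,1,4,2,3) (3,1,5,1,3) (3,1,5,2,3) (3,1,5,4,3) (3,2,2,1,3) (3,2,4,1,3) (3,2,4,2,3) (3,2,5,1,3) (3,2,5,2,3) (3,2,5,4,3) (4,1,2,1,4) (4,1,3,1,4) (4,1,3,2,4) (4,1,5,1,4) (4,1,5,2,4) (4,1,5,3,4) (4,2,2,1,4) (4,2,3,1,4) (4,2,3,2,4) (4,2,5,1,4) (4,2,5,2,4) (4,2,5,3,4) (4,3,2,1,4) (4,3,3,1,4) (4,3,3,2,4) (4,3,5,1,4) (4,3,5,2,4) (4,3,5,3,4) — 36.
Summing: 6 + 18 + 36 = 60.

60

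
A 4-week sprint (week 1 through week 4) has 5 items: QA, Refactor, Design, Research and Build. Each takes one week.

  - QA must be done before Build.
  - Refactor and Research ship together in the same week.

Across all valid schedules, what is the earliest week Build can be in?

week 2

Precedence pushes Build to at least week 2.
Build at week 2 is achievable: Design=week 1, Refactor=week 1, Research=week 1, Build=week 2, QA=week 1.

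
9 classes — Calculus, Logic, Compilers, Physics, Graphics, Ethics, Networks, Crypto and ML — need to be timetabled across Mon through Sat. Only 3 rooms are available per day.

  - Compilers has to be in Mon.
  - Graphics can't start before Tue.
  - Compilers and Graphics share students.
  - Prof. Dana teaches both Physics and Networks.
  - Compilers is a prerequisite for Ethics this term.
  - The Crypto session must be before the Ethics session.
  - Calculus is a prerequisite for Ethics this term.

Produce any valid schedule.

Physics -> Wed; ML -> Wed; Ethics -> Tue; Networks -> Thu; Calculus -> Mon; Compilers -> Mon; Graphics -> Tue; Crypto -> Mon; Logic -> Tue

Checking: Calculus(Mon) before Ethics(Tue); Compilers(Mon) before Ethics(Tue); Crypto(Mon) before Ethics(Tue); Compilers(Mon) != Graphics(Tue); Physics(Wed) != Networks(Thu); Compilers=Mon in [Mon,Mon]; Graphics=Tue in [Tue,Sat]; max 3 per day (cap 3).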